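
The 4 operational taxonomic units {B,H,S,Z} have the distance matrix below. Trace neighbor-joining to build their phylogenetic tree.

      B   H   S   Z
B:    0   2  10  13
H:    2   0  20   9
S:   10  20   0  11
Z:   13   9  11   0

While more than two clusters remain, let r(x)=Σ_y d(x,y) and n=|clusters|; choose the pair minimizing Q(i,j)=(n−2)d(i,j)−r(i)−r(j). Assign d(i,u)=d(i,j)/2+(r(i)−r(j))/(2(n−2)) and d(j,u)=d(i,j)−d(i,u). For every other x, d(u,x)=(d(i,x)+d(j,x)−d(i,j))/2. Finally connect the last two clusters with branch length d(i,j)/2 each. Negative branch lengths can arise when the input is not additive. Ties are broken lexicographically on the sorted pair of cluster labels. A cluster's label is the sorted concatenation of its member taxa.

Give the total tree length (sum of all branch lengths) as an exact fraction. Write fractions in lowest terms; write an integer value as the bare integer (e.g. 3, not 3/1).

1. join B+H (d=2, Q=-52) ⇒ BH; edges |B|=-1/2, |H|=5/2
  updated: d(BH,S)=14, d(BH,Z)=10
2. join BH+S (d=14, Q=-35) ⇒ BHS; edges |BH|=13/2, |S|=15/2
  updated: d(BHS,Z)=7/2
3. join BHS+Z (d=7/2) ⇒ BHSZ; edges |BHS|=7/4, |Z|=7/4
final tree: (((B:-1/2,H:5/2):13/2,S:15/2):7/4,Z:7/4)
total length: 39/2

39/2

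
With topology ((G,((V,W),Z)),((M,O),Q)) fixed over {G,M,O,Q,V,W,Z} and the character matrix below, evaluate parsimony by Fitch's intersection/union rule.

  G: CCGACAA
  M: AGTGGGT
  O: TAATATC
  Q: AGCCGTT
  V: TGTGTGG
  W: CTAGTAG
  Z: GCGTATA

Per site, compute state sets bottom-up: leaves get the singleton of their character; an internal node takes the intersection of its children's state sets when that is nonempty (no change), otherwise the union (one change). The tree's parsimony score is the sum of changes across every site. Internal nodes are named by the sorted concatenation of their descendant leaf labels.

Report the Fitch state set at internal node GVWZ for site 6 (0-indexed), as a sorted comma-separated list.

A

VW@0: {T} ∪ {C} = {C,T} (union, +1)
VWZ@0: {C,T} ∪ {G} = {C,G,T} (union, +1)
GVWZ@0: {C} ∩ {C,G,T} = {C} (intersection, +0)
MO@0: {A} ∪ {T} = {A,T} (union, +1)
MOQ@0: {A,T} ∩ {A} = {A} (intersection, +0)
GMOQVWZ@0: {C} ∪ {A} = {A,C} (union, +1)
VW@1: {G} ∪ {T} = {G,T} (union, +1)
VWZ@1: {G,T} ∪ {C} = {C,G,T} (union, +1)
GVWZ@1: {C} ∩ {C,G,T} = {C} (intersection, +0)
MO@1: {G} ∪ {A} = {A,G} (union, +1)
MOQ@1: {A,G} ∩ {G} = {G} (intersection, +0)
GMOQVWZ@1: {C} ∪ {G} = {C,G} (union, +1)
VW@2: {T} ∪ {A} = {A,T} (union, +1)
VWZ@2: {A,T} ∪ {G} = {A,G,T} (union, +1)
GVWZ@2: {G} ∩ {A,G,T} = {G} (intersection, +0)
MO@2: {T} ∪ {A} = {A,T} (union, +1)
MOQ@2: {A,T} ∪ {C} = {A,C,T} (union, +1)
GMOQVWZ@2: {G} ∪ {A,C,T} = {A,C,G,T} (union, +1)
VW@3: {G} ∩ {G} = {G} (intersection, +0)
VWZ@3: {G} ∪ {T} = {G,T} (union, +1)
GVWZ@3: {A} ∪ {G,T} = {A,G,T} (union, +1)
MO@3: {G} ∪ {T} = {G,T} (union, +1)
MOQ@3: {G,T} ∪ {C} = {C,G,T} (union, +1)
GMOQVWZ@3: {A,G,T} ∩ {C,G,T} = {G,T} (intersection, +0)
VW@4: {T} ∩ {T} = {T} (intersection, +0)
VWZ@4: {T} ∪ {A} = {A,T} (union, +1)
GVWZ@4: {C} ∪ {A,T} = {A,C,T} (union, +1)
MO@4: {G} ∪ {A} = {A,G} (union, +1)
MOQ@4: {A,G} ∩ {G} = {G} (intersection, +0)
GMOQVWZ@4: {A,C,T} ∪ {G} = {A,C,G,T} (union, +1)
VW@5: {G} ∪ {A} = {A,G} (union, +1)
VWZ@5: {A,G} ∪ {T} = {A,G,T} (union, +1)
GVWZ@5: {A} ∩ {A,G,T} = {A} (intersection, +0)
MO@5: {G} ∪ {T} = {G,T} (union, +1)
MOQ@5: {G,T} ∩ {T} = {T} (intersection, +0)
GMOQVWZ@5: {A} ∪ {T} = {A,T} (union, +1)
VW@6: {G} ∩ {G} = {G} (intersection, +0)
VWZ@6: {G} ∪ {A} = {A,G} (union, +1)
GVWZ@6: {A} ∩ {A,G} = {A} (intersection, +0)
MO@6: {T} ∪ {C} = {C,T} (union, +1)
MOQ@6: {C,T} ∩ {T} = {T} (intersection, +0)
GMOQVWZ@6: {A} ∪ {T} = {A,T} (union, +1)
per-site changes: [4, 4, 5, 4, 4, 4, 3]; total = 28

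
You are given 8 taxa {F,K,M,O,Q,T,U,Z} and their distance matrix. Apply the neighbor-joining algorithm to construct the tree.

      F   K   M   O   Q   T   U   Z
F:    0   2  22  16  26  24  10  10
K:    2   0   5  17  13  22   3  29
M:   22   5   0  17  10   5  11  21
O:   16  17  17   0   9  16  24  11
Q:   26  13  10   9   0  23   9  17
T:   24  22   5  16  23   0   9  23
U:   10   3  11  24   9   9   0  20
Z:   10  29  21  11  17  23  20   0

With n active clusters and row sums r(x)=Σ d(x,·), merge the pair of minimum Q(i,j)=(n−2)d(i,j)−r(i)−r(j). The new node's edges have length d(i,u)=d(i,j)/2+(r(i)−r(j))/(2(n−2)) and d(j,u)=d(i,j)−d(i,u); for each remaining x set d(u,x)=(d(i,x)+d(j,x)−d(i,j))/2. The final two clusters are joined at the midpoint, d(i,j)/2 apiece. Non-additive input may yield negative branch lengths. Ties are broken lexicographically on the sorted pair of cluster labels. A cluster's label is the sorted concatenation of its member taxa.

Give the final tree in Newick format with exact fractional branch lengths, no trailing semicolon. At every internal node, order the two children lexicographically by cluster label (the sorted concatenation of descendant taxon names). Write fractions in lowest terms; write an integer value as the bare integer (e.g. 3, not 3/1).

step 1: merge (F,K) at d=2, Q=-189; branch lengths F→31/12, K→-7/12; new cluster FK
  updated: d(FK,M)=25/2, d(FK,O)=31/2, d(FK,Q)=37/2, d(FK,T)=22, d(FK,U)=11/2, d(FK,Z)=37/2
step 2: merge (M,T) at d=5, Q=-299/2; branch lengths M→7/20, T→93/20; new cluster MT
  updated: d(FK,MT)=59/4, d(MT,O)=14, d(MT,Q)=14, d(MT,U)=15/2, d(MT,Z)=39/2
step 3: merge (FK,U) at d=11/2, Q=-467/4; branch lengths FK→115/32, U→61/32; new cluster FKU
  updated: d(FKU,MT)=67/8, d(FKU,O)=17, d(FKU,Q)=11, d(FKU,Z)=33/2
step 4: merge (FKU,MT) at d=67/8, Q=-669/8; branch lengths FKU→59/16, MT→75/16; new cluster FKMTU
  updated: d(FKMTU,O)=181/16, d(FKMTU,Q)=133/16, d(FKMTU,Z)=221/16
step 5: merge (FKMTU,Q) at d=133/16, Q=-409/8; branch lengths FKMTU→63/16, Q→35/8; new cluster FKMQTU
  updated: d(FKMQTU,O)=6, d(FKMQTU,Z)=45/4
step 6: merge (FKMQTU,O) at d=6, Q=-113/4; branch lengths FKMQTU→25/8, O→23/8; new cluster FKMOQTU
  updated: d(FKMOQTU,Z)=65/8
step 7: merge (FKMOQTU,Z) at d=65/8; branch lengths FKMOQTU→65/16, Z→65/16; new cluster FKMOQTUZ
final tree: ((((((F:31/12,K:-7/12):115/32,U:61/32):59/16,(M:7/20,T:93/20):75/16):63/16,Q:35/8):25/8,O:23/8):65/16,Z:65/16)
total length: 693/16

((((((F:31/12,K:-7/12):115/32,U:61/32):59/16,(M:7/20,T:93/20):75/16):63/16,Q:35/8):25/8,O:23/8):65/16,Z:65/16)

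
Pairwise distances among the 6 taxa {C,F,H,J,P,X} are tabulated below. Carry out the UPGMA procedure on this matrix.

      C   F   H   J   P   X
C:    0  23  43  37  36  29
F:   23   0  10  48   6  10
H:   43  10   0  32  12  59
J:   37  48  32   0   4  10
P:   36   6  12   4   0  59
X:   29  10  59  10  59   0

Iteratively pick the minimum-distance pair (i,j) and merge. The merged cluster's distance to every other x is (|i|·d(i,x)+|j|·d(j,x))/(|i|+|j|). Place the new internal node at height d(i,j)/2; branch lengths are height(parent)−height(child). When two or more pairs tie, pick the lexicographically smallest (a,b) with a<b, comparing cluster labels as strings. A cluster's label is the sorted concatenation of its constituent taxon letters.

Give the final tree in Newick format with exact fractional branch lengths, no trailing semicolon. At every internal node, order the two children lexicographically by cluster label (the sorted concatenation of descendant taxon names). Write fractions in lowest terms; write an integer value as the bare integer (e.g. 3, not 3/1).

1. join J+P (d=4) ⇒ JP; edges |J|=2, |P|=2
  updated: d(C,JP)=73/2, d(F,JP)=27, d(H,JP)=22, d(JP,X)=69/2
2. join F+H (d=10) ⇒ FH; edges |F|=5, |H|=5
  updated: d(C,FH)=33, d(FH,JP)=49/2, d(FH,X)=69/2
3. join FH+JP (d=49/2) ⇒ FHJP; edges |FH|=29/4, |JP|=41/4
  updated: d(C,FHJP)=139/4, d(FHJP,X)=69/2
4. join C+X (d=29) ⇒ CX; edges |C|=29/2, |X|=29/2
  updated: d(CX,FHJP)=277/8
5. join CX+FHJP (d=277/8) ⇒ CFHJPX; edges |CX|=45/16, |FHJP|=81/16
final tree: ((C:29/2,X:29/2):45/16,((F:5,H:5):29/4,(J:2,P:2):41/4):81/16)
total length: 547/8

((C:29/2,X:29/2):45/16,((F:5,H:5):29/4,(J:2,P:2):41/4):81/16)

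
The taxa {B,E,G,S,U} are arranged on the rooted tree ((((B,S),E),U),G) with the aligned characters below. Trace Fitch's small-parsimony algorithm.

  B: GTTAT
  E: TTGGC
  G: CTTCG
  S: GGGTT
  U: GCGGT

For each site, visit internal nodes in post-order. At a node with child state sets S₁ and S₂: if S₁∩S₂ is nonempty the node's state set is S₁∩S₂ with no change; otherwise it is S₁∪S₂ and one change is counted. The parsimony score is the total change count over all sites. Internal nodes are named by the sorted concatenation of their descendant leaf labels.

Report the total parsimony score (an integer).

[col 0] BS: children B:{G}, S:{G} ∩→ {G}; cost 0
[col 0] BES: children BS:{G}, E:{T} ∪→ {G,T}; cost 1
[col 0] BESU: children BES:{G,T}, U:{G} ∩→ {G}; cost 0
[col 0] BEGSU: children BESU:{G}, G:{C} ∪→ {C,G}; cost 1
[col 1] BS: children B:{T}, S:{G} ∪→ {G,T}; cost 1
[col 1] BES: children BS:{G,T}, E:{T} ∩→ {T}; cost 0
[col 1] BESU: children BES:{T}, U:{C} ∪→ {C,T}; cost 1
[col 1] BEGSU: children BESU:{C,T}, G:{T} ∩→ {T}; cost 0
[col 2] BS: children B:{T}, S:{G} ∪→ {G,T}; cost 1
[col 2] BES: children BS:{G,T}, E:{G} ∩→ {G}; cost 0
[col 2] BESU: children BES:{G}, U:{G} ∩→ {G}; cost 0
[col 2] BEGSU: children BESU:{G}, G:{T} ∪→ {G,T}; cost 1
[col 3] BS: children B:{A}, S:{T} ∪→ {A,T}; cost 1
[col 3] BES: children BS:{A,T}, E:{G} ∪→ {A,G,T}; cost 1
[col 3] BESU: children BES:{A,G,T}, U:{G} ∩→ {G}; cost 0
[col 3] BEGSU: children BESU:{G}, G:{C} ∪→ {C,G}; cost 1
[col 4] BS: children B:{T}, S:{T} ∩→ {T}; cost 0
[col 4] BES: children BS:{T}, E:{C} ∪→ {C,T}; cost 1
[col 4] BESU: children BES:{C,T}, U:{T} ∩→ {T}; cost 0
[col 4] BEGSU: children BESU:{T}, G:{G} ∪→ {G,T}; cost 1
per-site changes: [2, 2, 2, 3, 2]; total = 11

11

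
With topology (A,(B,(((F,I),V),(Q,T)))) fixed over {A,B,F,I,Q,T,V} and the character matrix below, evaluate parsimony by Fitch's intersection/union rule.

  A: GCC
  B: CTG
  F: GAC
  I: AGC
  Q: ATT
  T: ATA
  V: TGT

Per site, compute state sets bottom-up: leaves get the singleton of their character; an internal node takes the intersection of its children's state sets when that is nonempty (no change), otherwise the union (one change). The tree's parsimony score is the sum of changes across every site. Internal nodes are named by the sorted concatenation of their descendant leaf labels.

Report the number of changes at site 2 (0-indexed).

FI@0: {G} ∪ {A} = {A,G} (union, +1)
FIV@0: {A,G} ∪ {T} = {A,G,T} (union, +1)
QT@0: {A} ∩ {A} = {A} (intersection, +0)
FIQTV@0: {A,G,T} ∩ {A} = {A} (intersection, +0)
BFIQTV@0: {C} ∪ {A} = {A,C} (union, +1)
ABFIQTV@0: {G} ∪ {A,C} = {A,C,G} (union, +1)
FI@1: {A} ∪ {G} = {A,G} (union, +1)
FIV@1: {A,G} ∩ {G} = {G} (intersection, +0)
QT@1: {T} ∩ {T} = {T} (intersection, +0)
FIQTV@1: {G} ∪ {T} = {G,T} (union, +1)
BFIQTV@1: {T} ∩ {G,T} = {T} (intersection, +0)
ABFIQTV@1: {C} ∪ {T} = {C,T} (union, +1)
FI@2: {C} ∩ {C} = {C} (intersection, +0)
FIV@2: {C} ∪ {T} = {C,T} (union, +1)
QT@2: {T} ∪ {A} = {A,T} (union, +1)
FIQTV@2: {C,T} ∩ {A,T} = {T} (intersection, +0)
BFIQTV@2: {G} ∪ {T} = {G,T} (union, +1)
ABFIQTV@2: {C} ∪ {G,T} = {C,G,T} (union, +1)
per-site changes: [4, 3, 4]; total = 11

4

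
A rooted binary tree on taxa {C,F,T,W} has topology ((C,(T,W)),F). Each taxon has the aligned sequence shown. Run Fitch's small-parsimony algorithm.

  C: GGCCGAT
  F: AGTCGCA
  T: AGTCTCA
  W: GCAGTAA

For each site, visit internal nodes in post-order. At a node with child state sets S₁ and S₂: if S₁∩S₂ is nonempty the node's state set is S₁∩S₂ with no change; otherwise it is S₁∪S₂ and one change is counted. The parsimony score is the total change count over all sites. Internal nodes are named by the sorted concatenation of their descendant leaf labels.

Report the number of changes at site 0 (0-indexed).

2

TW@0: {A} ∪ {G} = {A,G} (union, +1)
CTW@0: {G} ∩ {A,G} = {G} (intersection, +0)
CFTW@0: {G} ∪ {A} = {A,G} (union, +1)
TW@1: {G} ∪ {C} = {C,G} (union, +1)
CTW@1: {G} ∩ {C,G} = {G} (intersection, +0)
CFTW@1: {G} ∩ {G} = {G} (intersection, +0)
TW@2: {T} ∪ {A} = {A,T} (union, +1)
CTW@2: {C} ∪ {A,T} = {A,C,T} (union, +1)
CFTW@2: {A,C,T} ∩ {T} = {T} (intersection, +0)
TW@3: {C} ∪ {G} = {C,G} (union, +1)
CTW@3: {C} ∩ {C,G} = {C} (intersection, +0)
CFTW@3: {C} ∩ {C} = {C} (intersection, +0)
TW@4: {T} ∩ {T} = {T} (intersection, +0)
CTW@4: {G} ∪ {T} = {G,T} (union, +1)
CFTW@4: {G,T} ∩ {G} = {G} (intersection, +0)
TW@5: {C} ∪ {A} = {A,C} (union, +1)
CTW@5: {A} ∩ {A,C} = {A} (intersection, +0)
CFTW@5: {A} ∪ {C} = {A,C} (union, +1)
TW@6: {A} ∩ {A} = {A} (intersection, +0)
CTW@6: {T} ∪ {A} = {A,T} (union, +1)
CFTW@6: {A,T} ∩ {A} = {A} (intersection, +0)
per-site changes: [2, 1, 2, 1, 1, 2, 1]; total = 10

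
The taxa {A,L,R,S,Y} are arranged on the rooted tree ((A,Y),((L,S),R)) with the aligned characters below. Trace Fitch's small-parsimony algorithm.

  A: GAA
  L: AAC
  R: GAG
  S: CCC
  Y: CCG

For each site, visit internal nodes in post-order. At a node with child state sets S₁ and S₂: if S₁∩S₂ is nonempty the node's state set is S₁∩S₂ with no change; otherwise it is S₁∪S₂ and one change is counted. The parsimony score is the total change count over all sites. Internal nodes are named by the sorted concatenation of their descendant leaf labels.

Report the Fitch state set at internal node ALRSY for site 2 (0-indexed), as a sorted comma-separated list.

G

AY@0: {G} ∪ {C} = {C,G} (union, +1)
LS@0: {A} ∪ {C} = {A,C} (union, +1)
LRS@0: {A,C} ∪ {G} = {A,C,G} (union, +1)
ALRSY@0: {C,G} ∩ {A,C,G} = {C,G} (intersection, +0)
AY@1: {A} ∪ {C} = {A,C} (union, +1)
LS@1: {A} ∪ {C} = {A,C} (union, +1)
LRS@1: {A,C} ∩ {A} = {A} (intersection, +0)
ALRSY@1: {A,C} ∩ {A} = {A} (intersection, +0)
AY@2: {A} ∪ {G} = {A,G} (union, +1)
LS@2: {C} ∩ {C} = {C} (intersection, +0)
LRS@2: {C} ∪ {G} = {C,G} (union, +1)
ALRSY@2: {A,G} ∩ {C,G} = {G} (intersection, +0)
per-site changes: [3, 2, 2]; total = 7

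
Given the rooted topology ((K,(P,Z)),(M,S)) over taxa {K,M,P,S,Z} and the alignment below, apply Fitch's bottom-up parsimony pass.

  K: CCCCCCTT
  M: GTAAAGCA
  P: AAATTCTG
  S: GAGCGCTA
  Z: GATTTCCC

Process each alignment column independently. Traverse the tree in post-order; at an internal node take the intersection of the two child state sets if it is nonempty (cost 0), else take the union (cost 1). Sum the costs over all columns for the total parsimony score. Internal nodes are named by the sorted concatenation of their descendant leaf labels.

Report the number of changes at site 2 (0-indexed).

3

[col 0] PZ: children P:{A}, Z:{G} ∪→ {A,G}; cost 1
[col 0] KPZ: children K:{C}, PZ:{A,G} ∪→ {A,C,G}; cost 1
[col 0] MS: children M:{G}, S:{G} ∩→ {G}; cost 0
[col 0] KMPSZ: children KPZ:{A,C,G}, MS:{G} ∩→ {G}; cost 0
[col 1] PZ: children P:{A}, Z:{A} ∩→ {A}; cost 0
[col 1] KPZ: children K:{C}, PZ:{A} ∪→ {A,C}; cost 1
[col 1] MS: children M:{T}, S:{A} ∪→ {A,T}; cost 1
[col 1] KMPSZ: children KPZ:{A,C}, MS:{A,T} ∩→ {A}; cost 0
[col 2] PZ: children P:{A}, Z:{T} ∪→ {A,T}; cost 1
[col 2] KPZ: children K:{C}, PZ:{A,T} ∪→ {A,C,T}; cost 1
[col 2] MS: children M:{A}, S:{G} ∪→ {A,G}; cost 1
[col 2] KMPSZ: children KPZ:{A,C,T}, MS:{A,G} ∩→ {A}; cost 0
[col 3] PZ: children P:{T}, Z:{T} ∩→ {T}; cost 0
[col 3] KPZ: children K:{C}, PZ:{T} ∪→ {C,T}; cost 1
[col 3] MS: children M:{A}, S:{C} ∪→ {A,C}; cost 1
[col 3] KMPSZ: children KPZ:{C,T}, MS:{A,C} ∩→ {C}; cost 0
[col 4] PZ: children P:{T}, Z:{T} ∩→ {T}; cost 0
[col 4] KPZ: children K:{C}, PZ:{T} ∪→ {C,T}; cost 1
[col 4] MS: children M:{A}, S:{G} ∪→ {A,G}; cost 1
[col 4] KMPSZ: children KPZ:{C,T}, MS:{A,G} ∪→ {A,C,G,T}; cost 1
[col 5] PZ: children P:{C}, Z:{C} ∩→ {C}; cost 0
[col 5] KPZ: children K:{C}, PZ:{C} ∩→ {C}; cost 0
[col 5] MS: children M:{G}, S:{C} ∪→ {C,G}; cost 1
[col 5] KMPSZ: children KPZ:{C}, MS:{C,G} ∩→ {C}; cost 0
[col 6] PZ: children P:{T}, Z:{C} ∪→ {C,T}; cost 1
[col 6] KPZ: children K:{T}, PZ:{C,T} ∩→ {T}; cost 0
[col 6] MS: children M:{C}, S:{T} ∪→ {C,T}; cost 1
[col 6] KMPSZ: children KPZ:{T}, MS:{C,T} ∩→ {T}; cost 0
[col 7] PZ: children P:{G}, Z:{C} ∪→ {C,G}; cost 1
[col 7] KPZ: children K:{T}, PZ:{C,G} ∪→ {C,G,T}; cost 1
[col 7] MS: children M:{A}, S:{A} ∩→ {A}; cost 0
[col 7] KMPSZ: children KPZ:{C,G,T}, MS:{A} ∪→ {A,C,G,T}; cost 1
per-site changes: [2, 2, 3, 2, 3, 1, 2, 3]; total = 18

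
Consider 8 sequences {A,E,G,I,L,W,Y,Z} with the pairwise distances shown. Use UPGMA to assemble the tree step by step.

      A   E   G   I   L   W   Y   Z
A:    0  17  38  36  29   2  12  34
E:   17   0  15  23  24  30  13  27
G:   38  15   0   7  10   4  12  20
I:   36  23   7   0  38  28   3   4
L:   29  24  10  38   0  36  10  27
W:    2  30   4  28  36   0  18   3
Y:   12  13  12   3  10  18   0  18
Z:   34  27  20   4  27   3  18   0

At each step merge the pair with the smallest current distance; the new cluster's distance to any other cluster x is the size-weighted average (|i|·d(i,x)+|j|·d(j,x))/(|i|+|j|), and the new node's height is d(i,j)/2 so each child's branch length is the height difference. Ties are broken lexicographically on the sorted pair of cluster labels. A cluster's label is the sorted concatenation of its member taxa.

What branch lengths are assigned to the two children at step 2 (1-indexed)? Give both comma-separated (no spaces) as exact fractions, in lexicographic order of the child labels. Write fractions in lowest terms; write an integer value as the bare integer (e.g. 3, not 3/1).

3/2,3/2

1. join A+W (d=2) ⇒ AW; edges |A|=1, |W|=1
  updated: d(AW,E)=47/2, d(AW,G)=21, d(AW,I)=32, d(AW,L)=65/2, d(AW,Y)=15, d(AW,Z)=37/2
2. join I+Y (d=3) ⇒ IY; edges |I|=3/2, |Y|=3/2
  updated: d(AW,IY)=47/2, d(E,IY)=18, d(G,IY)=19/2, d(IY,L)=24, d(IY,Z)=11
3. join G+IY (d=19/2) ⇒ GIY; edges |G|=19/4, |IY|=13/4
  updated: d(AW,GIY)=68/3, d(E,GIY)=17, d(GIY,L)=58/3, d(GIY,Z)=14
4. join GIY+Z (d=14) ⇒ GIYZ; edges |GIY|=9/4, |Z|=7
  updated: d(AW,GIYZ)=173/8, d(E,GIYZ)=39/2, d(GIYZ,L)=85/4
5. join E+GIYZ (d=39/2) ⇒ EGIYZ; edges |E|=39/4, |GIYZ|=11/4
  updated: d(AW,EGIYZ)=22, d(EGIYZ,L)=109/5
6. join EGIYZ+L (d=109/5) ⇒ EGILYZ; edges |EGIYZ|=23/20, |L|=109/10
  updated: d(AW,EGILYZ)=95/4
7. join AW+EGILYZ (d=95/4) ⇒ AEGILWYZ; edges |AW|=87/8, |EGILYZ|=39/40
final tree: ((A:1,W:1):87/8,((E:39/4,((G:19/4,(I:3/2,Y:3/2):13/4):9/4,Z:7):11/4):23/20,L:109/10):39/40)
total length: 1173/20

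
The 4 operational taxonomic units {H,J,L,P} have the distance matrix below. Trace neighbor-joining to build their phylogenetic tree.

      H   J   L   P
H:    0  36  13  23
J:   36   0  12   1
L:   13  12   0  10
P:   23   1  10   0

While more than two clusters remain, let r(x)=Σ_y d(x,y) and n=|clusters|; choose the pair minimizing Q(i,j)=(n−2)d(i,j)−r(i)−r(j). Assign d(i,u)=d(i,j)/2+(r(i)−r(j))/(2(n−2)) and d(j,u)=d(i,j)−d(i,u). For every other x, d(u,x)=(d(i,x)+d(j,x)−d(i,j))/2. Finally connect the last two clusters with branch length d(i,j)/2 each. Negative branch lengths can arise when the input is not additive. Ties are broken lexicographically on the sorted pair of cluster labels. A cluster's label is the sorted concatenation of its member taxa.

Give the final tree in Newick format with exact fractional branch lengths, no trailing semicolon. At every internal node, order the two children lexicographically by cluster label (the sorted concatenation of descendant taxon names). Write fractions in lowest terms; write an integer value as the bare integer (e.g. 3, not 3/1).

iteration 1: select H,L (d=13, Q=-81); attach at lengths (63/4, -11/4); label the merged cluster HL
  updated: d(HL,J)=35/2, d(HL,P)=10
iteration 2: select HL,J (d=35/2, Q=-57/2); attach at lengths (53/4, 17/4); label the merged cluster HJL
  updated: d(HJL,P)=-13/4
iteration 3: select HJL,P (d=-13/4); attach at lengths (-13/8, -13/8); label the merged cluster HJLP
final tree: (((H:63/4,L:-11/4):53/4,J:17/4):-13/8,P:-13/8)
total length: 109/4

(((H:63/4,L:-11/4):53/4,J:17/4):-13/8,P:-13/8)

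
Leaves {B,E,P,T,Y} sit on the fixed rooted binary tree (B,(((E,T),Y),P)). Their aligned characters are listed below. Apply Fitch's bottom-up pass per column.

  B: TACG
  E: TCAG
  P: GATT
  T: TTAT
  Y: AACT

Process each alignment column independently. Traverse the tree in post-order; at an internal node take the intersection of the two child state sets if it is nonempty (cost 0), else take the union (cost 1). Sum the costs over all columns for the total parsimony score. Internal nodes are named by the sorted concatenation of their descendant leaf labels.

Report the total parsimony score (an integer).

8

site 0, node ET: E={T} ∩ T={T} → {T} (+0)
site 0, node ETY: ET={T} ∪ Y={A} → {A,T} (+1)
site 0, node EPTY: ETY={A,T} ∪ P={G} → {A,G,T} (+1)
site 0, node BEPTY: B={T} ∩ EPTY={A,G,T} → {T} (+0)
site 1, node ET: E={C} ∪ T={T} → {C,T} (+1)
site 1, node ETY: ET={C,T} ∪ Y={A} → {A,C,T} (+1)
site 1, node EPTY: ETY={A,C,T} ∩ P={A} → {A} (+0)
site 1, node BEPTY: B={A} ∩ EPTY={A} → {A} (+0)
site 2, node ET: E={A} ∩ T={A} → {A} (+0)
site 2, node ETY: ET={A} ∪ Y={C} → {A,C} (+1)
site 2, node EPTY: ETY={A,C} ∪ P={T} → {A,C,T} (+1)
site 2, node BEPTY: B={C} ∩ EPTY={A,C,T} → {C} (+0)
site 3, node ET: E={G} ∪ T={T} → {G,T} (+1)
site 3, node ETY: ET={G,T} ∩ Y={T} → {T} (+0)
site 3, node EPTY: ETY={T} ∩ P={T} → {T} (+0)
site 3, node BEPTY: B={G} ∪ EPTY={T} → {G,T} (+1)
per-site changes: [2, 2, 2, 2]; total = 8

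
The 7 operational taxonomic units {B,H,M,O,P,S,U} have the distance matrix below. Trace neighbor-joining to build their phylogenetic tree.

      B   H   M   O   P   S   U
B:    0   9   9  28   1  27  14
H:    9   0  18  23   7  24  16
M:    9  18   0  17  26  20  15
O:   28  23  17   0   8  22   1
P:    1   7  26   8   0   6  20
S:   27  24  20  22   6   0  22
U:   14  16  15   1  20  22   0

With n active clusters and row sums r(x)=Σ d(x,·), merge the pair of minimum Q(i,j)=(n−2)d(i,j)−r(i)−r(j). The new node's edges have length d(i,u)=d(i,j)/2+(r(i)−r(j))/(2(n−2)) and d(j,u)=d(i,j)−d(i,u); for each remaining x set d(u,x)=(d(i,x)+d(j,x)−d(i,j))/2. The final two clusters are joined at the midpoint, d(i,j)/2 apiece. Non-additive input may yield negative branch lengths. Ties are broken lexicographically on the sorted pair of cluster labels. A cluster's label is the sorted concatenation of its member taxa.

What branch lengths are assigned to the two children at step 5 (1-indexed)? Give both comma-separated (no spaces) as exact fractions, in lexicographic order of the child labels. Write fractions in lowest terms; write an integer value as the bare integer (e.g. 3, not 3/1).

iteration 1: select O,U (d=1, Q=-182); attach at lengths (8/5, -3/5); label the merged cluster OU
  updated: d(B,OU)=41/2, d(H,OU)=19, d(M,OU)=31/2, d(OU,P)=27/2, d(OU,S)=43/2
iteration 2: select P,S (d=6, Q=-128); attach at lengths (-21/8, 69/8); label the merged cluster PS
  updated: d(B,PS)=11, d(H,PS)=25/2, d(M,PS)=20, d(OU,PS)=29/2
iteration 3: select M,OU (d=31/2, Q=-171/2); attach at lengths (79/12, 107/12); label the merged cluster MOU
  updated: d(B,MOU)=7, d(H,MOU)=43/4, d(MOU,PS)=19/2
iteration 4: select B,H (d=9, Q=-165/4); attach at lengths (51/16, 93/16); label the merged cluster BH
  updated: d(BH,MOU)=35/8, d(BH,PS)=29/4
iteration 5: select BH,MOU (d=35/8, Q=-169/8); attach at lengths (17/16, 53/16); label the merged cluster BHMOU
  updated: d(BHMOU,PS)=99/16
iteration 6: select BHMOU,PS (d=99/16); attach at lengths (99/32, 99/32); label the merged cluster BHMOPSU
final tree: (((B:51/16,H:93/16):17/16,(M:79/12,(O:8/5,U:-3/5):107/12):53/16):99/32,(P:-21/8,S:69/8):99/32)
total length: 673/16

17/16,53/16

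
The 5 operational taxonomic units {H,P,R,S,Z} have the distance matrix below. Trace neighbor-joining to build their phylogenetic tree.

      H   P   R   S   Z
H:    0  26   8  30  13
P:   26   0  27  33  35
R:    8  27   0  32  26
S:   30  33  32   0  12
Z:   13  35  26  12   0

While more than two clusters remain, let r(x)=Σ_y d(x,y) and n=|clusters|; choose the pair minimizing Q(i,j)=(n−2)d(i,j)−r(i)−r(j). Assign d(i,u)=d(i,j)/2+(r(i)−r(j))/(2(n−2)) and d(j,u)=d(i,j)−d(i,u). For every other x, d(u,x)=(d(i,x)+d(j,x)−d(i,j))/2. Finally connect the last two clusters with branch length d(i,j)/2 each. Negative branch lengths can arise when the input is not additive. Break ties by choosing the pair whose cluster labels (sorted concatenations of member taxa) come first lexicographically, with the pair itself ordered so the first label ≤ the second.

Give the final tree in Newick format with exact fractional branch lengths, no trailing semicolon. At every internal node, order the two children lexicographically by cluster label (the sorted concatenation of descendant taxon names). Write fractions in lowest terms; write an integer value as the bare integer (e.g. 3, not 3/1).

(((H:15/8,R:49/8):39/8,P:141/8):83/16,(S:19/2,Z:5/2):83/16)

iteration 1: select S,Z (d=12, Q=-157); attach at lengths (19/2, 5/2); label the merged cluster SZ
  updated: d(H,SZ)=31/2, d(P,SZ)=28, d(R,SZ)=23
iteration 2: select H,R (d=8, Q=-183/2); attach at lengths (15/8, 49/8); label the merged cluster HR
  updated: d(HR,P)=45/2, d(HR,SZ)=61/4
iteration 3: select HR,P (d=45/2, Q=-263/4); attach at lengths (39/8, 141/8); label the merged cluster HPR
  updated: d(HPR,SZ)=83/8
iteration 4: select HPR,SZ (d=83/8); attach at lengths (83/16, 83/16); label the merged cluster HPRSZ
final tree: (((H:15/8,R:49/8):39/8,P:141/8):83/16,(S:19/2,Z:5/2):83/16)
total length: 423/8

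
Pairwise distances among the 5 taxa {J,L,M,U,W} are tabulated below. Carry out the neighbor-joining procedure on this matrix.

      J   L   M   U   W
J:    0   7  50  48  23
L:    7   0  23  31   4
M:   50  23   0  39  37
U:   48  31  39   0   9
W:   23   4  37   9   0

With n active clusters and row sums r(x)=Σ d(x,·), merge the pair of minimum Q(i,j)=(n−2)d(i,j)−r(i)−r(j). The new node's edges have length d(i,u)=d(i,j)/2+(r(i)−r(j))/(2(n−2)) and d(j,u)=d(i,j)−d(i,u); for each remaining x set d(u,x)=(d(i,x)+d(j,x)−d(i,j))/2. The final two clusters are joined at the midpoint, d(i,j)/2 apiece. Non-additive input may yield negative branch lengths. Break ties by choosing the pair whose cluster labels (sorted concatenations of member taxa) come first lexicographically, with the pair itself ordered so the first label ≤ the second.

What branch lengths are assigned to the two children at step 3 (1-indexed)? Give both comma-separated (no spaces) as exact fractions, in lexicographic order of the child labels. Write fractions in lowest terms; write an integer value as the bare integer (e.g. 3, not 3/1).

9,24

iteration 1: select U,W (d=9, Q=-173); attach at lengths (27/2, -9/2); label the merged cluster UW
  updated: d(J,UW)=31, d(L,UW)=13, d(M,UW)=67/2
iteration 2: select J,L (d=7, Q=-117); attach at lengths (59/4, -31/4); label the merged cluster JL
  updated: d(JL,M)=33, d(JL,UW)=37/2
iteration 3: select JL,M (d=33, Q=-85); attach at lengths (9, 24); label the merged cluster JLM
  updated: d(JLM,UW)=19/2
iteration 4: select JLM,UW (d=19/2); attach at lengths (19/4, 19/4); label the merged cluster JLMUW
final tree: (((J:59/4,L:-31/4):9,M:24):19/4,(U:27/2,W:-9/2):19/4)
total length: 117/2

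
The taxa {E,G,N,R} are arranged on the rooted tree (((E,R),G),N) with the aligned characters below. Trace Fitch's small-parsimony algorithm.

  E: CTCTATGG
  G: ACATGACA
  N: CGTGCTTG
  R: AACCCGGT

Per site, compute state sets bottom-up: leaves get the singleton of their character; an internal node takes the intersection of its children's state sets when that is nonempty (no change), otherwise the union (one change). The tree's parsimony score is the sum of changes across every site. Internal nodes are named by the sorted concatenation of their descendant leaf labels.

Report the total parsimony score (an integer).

[col 0] ER: children E:{C}, R:{A} ∪→ {A,C}; cost 1
[col 0] EGR: children ER:{A,C}, G:{A} ∩→ {A}; cost 0
[col 0] EGNR: children EGR:{A}, N:{C} ∪→ {A,C}; cost 1
[col 1] ER: children E:{T}, R:{A} ∪→ {A,T}; cost 1
[col 1] EGR: children ER:{A,T}, G:{C} ∪→ {A,C,T}; cost 1
[col 1] EGNR: children EGR:{A,C,T}, N:{G} ∪→ {A,C,G,T}; cost 1
[col 2] ER: children E:{C}, R:{C} ∩→ {C}; cost 0
[col 2] EGR: children ER:{C}, G:{A} ∪→ {A,C}; cost 1
[col 2] EGNR: children EGR:{A,C}, N:{T} ∪→ {A,C,T}; cost 1
[col 3] ER: children E:{T}, R:{C} ∪→ {C,T}; cost 1
[col 3] EGR: children ER:{C,T}, G:{T} ∩→ {T}; cost 0
[col 3] EGNR: children EGR:{T}, N:{G} ∪→ {G,T}; cost 1
[col 4] ER: children E:{A}, R:{C} ∪→ {A,C}; cost 1
[col 4] EGR: children ER:{A,C}, G:{G} ∪→ {A,C,G}; cost 1
[col 4] EGNR: children EGR:{A,C,G}, N:{C} ∩→ {C}; cost 0
[col 5] ER: children E:{T}, R:{G} ∪→ {G,T}; cost 1
[col 5] EGR: children ER:{G,T}, G:{A} ∪→ {A,G,T}; cost 1
[col 5] EGNR: children EGR:{A,G,T}, N:{T} ∩→ {T}; cost 0
[col 6] ER: children E:{G}, R:{G} ∩→ {G}; cost 0
[col 6] EGR: children ER:{G}, G:{C} ∪→ {C,G}; cost 1
[col 6] EGNR: children EGR:{C,G}, N:{T} ∪→ {C,G,T}; cost 1
[col 7] ER: children E:{G}, R:{T} ∪→ {G,T}; cost 1
[col 7] EGR: children ER:{G,T}, G:{A} ∪→ {A,G,T}; cost 1
[col 7] EGNR: children EGR:{A,G,T}, N:{G} ∩→ {G}; cost 0
per-site changes: [2, 3, 2, 2, 2, 2, 2, 2]; total = 17

17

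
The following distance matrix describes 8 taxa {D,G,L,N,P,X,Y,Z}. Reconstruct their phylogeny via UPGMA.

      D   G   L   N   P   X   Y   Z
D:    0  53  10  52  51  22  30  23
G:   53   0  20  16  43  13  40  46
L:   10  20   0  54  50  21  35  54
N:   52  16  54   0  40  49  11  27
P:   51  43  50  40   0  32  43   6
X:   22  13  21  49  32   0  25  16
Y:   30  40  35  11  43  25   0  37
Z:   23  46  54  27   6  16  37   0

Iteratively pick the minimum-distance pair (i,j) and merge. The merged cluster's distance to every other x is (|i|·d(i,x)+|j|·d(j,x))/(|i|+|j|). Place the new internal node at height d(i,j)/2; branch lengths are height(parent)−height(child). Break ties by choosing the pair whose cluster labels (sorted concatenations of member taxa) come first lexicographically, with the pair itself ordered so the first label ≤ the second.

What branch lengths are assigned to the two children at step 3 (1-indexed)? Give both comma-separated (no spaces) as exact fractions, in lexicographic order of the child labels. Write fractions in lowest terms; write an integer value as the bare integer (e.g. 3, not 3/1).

step 1: merge (P,Z) at d=6; branch lengths P→3, Z→3; new cluster PZ
  updated: d(D,PZ)=37, d(G,PZ)=89/2, d(L,PZ)=52, d(N,PZ)=67/2, d(PZ,X)=24, d(PZ,Y)=40
step 2: merge (D,L) at d=10; branch lengths D→5, L→5; new cluster DL
  updated: d(DL,G)=73/2, d(DL,N)=53, d(DL,PZ)=89/2, d(DL,X)=43/2, d(DL,Y)=65/2
step 3: merge (N,Y) at d=11; branch lengths N→11/2, Y→11/2; new cluster NY
  updated: d(DL,NY)=171/4, d(G,NY)=28, d(NY,PZ)=147/4, d(NY,X)=37
step 4: merge (G,X) at d=13; branch lengths G→13/2, X→13/2; new cluster GX
  updated: d(DL,GX)=29, d(GX,NY)=65/2, d(GX,PZ)=137/4
step 5: merge (DL,GX) at d=29; branch lengths DL→19/2, GX→8; new cluster DGLX
  updated: d(DGLX,NY)=301/8, d(DGLX,PZ)=315/8
step 6: merge (NY,PZ) at d=147/4; branch lengths NY→103/8, PZ→123/8; new cluster NPYZ
  updated: d(DGLX,NPYZ)=77/2
step 7: merge (DGLX,NPYZ) at d=77/2; branch lengths DGLX→19/4, NPYZ→7/8; new cluster DGLNPXYZ
final tree: (((D:5,L:5):19/2,(G:13/2,X:13/2):8):19/4,((N:11/2,Y:11/2):103/8,(P:3,Z:3):123/8):7/8)
total length: 731/8

11/2,11/2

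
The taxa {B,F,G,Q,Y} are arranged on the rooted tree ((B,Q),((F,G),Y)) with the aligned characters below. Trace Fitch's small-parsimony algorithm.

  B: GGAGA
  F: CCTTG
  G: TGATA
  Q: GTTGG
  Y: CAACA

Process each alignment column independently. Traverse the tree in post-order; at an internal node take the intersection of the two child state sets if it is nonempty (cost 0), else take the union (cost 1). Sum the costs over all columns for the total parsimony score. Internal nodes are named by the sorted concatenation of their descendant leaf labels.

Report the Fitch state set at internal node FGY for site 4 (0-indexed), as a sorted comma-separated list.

A

[col 0] BQ: children B:{G}, Q:{G} ∩→ {G}; cost 0
[col 0] FG: children F:{C}, G:{T} ∪→ {C,T}; cost 1
[col 0] FGY: children FG:{C,T}, Y:{C} ∩→ {C}; cost 0
[col 0] BFGQY: children BQ:{G}, FGY:{C} ∪→ {C,G}; cost 1
[col 1] BQ: children B:{G}, Q:{T} ∪→ {G,T}; cost 1
[col 1] FG: children F:{C}, G:{G} ∪→ {C,G}; cost 1
[col 1] FGY: children FG:{C,G}, Y:{A} ∪→ {A,C,G}; cost 1
[col 1] BFGQY: children BQ:{G,T}, FGY:{A,C,G} ∩→ {G}; cost 0
[col 2] BQ: children B:{A}, Q:{T} ∪→ {A,T}; cost 1
[col 2] FG: children F:{T}, G:{A} ∪→ {A,T}; cost 1
[col 2] FGY: children FG:{A,T}, Y:{A} ∩→ {A}; cost 0
[col 2] BFGQY: children BQ:{A,T}, FGY:{A} ∩→ {A}; cost 0
[col 3] BQ: children B:{G}, Q:{G} ∩→ {G}; cost 0
[col 3] FG: children F:{T}, G:{T} ∩→ {T}; cost 0
[col 3] FGY: children FG:{T}, Y:{C} ∪→ {C,T}; cost 1
[col 3] BFGQY: children BQ:{G}, FGY:{C,T} ∪→ {C,G,T}; cost 1
[col 4] BQ: children B:{A}, Q:{G} ∪→ {A,G}; cost 1
[col 4] FG: children F:{G}, G:{A} ∪→ {A,G}; cost 1
[col 4] FGY: children FG:{A,G}, Y:{A} ∩→ {A}; cost 0
[col 4] BFGQY: children BQ:{A,G}, FGY:{A} ∩→ {A}; cost 0
per-site changes: [2, 3, 2, 2, 2]; total = 11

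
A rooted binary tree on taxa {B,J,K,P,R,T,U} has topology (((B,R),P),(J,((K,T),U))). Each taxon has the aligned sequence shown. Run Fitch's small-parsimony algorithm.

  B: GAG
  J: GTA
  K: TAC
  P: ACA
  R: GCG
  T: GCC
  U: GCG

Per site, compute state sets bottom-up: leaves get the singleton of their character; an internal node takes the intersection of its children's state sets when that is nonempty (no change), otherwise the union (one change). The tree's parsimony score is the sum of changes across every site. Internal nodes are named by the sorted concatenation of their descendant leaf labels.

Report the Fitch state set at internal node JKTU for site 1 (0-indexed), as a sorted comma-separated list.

site 0, node BR: B={G} ∩ R={G} → {G} (+0)
site 0, node BPR: BR={G} ∪ P={A} → {A,G} (+1)
site 0, node KT: K={T} ∪ T={G} → {G,T} (+1)
site 0, node KTU: KT={G,T} ∩ U={G} → {G} (+0)
site 0, node JKTU: J={G} ∩ KTU={G} → {G} (+0)
site 0, node BJKPRTU: BPR={A,G} ∩ JKTU={G} → {G} (+0)
site 1, node BR: B={A} ∪ R={C} → {A,C} (+1)
site 1, node BPR: BR={A,C} ∩ P={C} → {C} (+0)
site 1, node KT: K={A} ∪ T={C} → {A,C} (+1)
site 1, node KTU: KT={A,C} ∩ U={C} → {C} (+0)
site 1, node JKTU: J={T} ∪ KTU={C} → {C,T} (+1)
site 1, node BJKPRTU: BPR={C} ∩ JKTU={C,T} → {C} (+0)
site 2, node BR: B={G} ∩ R={G} → {G} (+0)
site 2, node BPR: BR={G} ∪ P={A} → {A,G} (+1)
site 2, node KT: K={C} ∩ T={C} → {C} (+0)
site 2, node KTU: KT={C} ∪ U={G} → {C,G} (+1)
site 2, node JKTU: J={A} ∪ KTU={C,G} → {A,C,G} (+1)
site 2, node BJKPRTU: BPR={A,G} ∩ JKTU={A,C,G} → {A,G} (+0)
per-site changes: [2, 3, 3]; total = 8

C,T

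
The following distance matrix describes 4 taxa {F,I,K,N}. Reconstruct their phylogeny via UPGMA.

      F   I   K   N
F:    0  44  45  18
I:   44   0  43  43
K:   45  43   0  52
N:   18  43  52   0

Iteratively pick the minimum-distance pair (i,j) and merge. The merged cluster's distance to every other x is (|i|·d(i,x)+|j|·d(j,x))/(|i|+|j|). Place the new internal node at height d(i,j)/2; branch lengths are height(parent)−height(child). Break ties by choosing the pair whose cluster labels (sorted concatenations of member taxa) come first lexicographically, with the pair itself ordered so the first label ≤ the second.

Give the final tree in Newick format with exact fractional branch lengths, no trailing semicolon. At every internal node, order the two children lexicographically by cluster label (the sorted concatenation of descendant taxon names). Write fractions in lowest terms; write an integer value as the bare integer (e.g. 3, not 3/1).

((F:9,N:9):14,(I:43/2,K:43/2):3/2)

iteration 1: select F,N (d=18); attach at lengths (9, 9); label the merged cluster FN
  updated: d(FN,I)=87/2, d(FN,K)=97/2
iteration 2: select I,K (d=43); attach at lengths (43/2, 43/2); label the merged cluster IK
  updated: d(FN,IK)=46
iteration 3: select FN,IK (d=46); attach at lengths (14, 3/2); label the merged cluster FIKN
final tree: ((F:9,N:9):14,(I:43/2,K:43/2):3/2)
total length: 153/2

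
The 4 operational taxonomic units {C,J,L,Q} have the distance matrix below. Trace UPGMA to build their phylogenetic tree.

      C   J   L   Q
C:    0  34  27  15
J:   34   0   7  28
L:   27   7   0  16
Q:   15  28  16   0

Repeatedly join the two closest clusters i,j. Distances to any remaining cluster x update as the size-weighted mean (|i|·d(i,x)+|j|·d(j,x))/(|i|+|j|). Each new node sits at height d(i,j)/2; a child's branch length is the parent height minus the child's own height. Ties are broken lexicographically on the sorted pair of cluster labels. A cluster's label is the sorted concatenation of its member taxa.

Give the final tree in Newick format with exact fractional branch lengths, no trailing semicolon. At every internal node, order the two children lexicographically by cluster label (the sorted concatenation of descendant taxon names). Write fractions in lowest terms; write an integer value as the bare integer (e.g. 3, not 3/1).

((C:15/2,Q:15/2):45/8,(J:7/2,L:7/2):77/8)

iteration 1: select J,L (d=7); attach at lengths (7/2, 7/2); label the merged cluster JL
  updated: d(C,JL)=61/2, d(JL,Q)=22
iteration 2: select C,Q (d=15); attach at lengths (15/2, 15/2); label the merged cluster CQ
  updated: d(CQ,JL)=105/4
iteration 3: select CQ,JL (d=105/4); attach at lengths (45/8, 77/8); label the merged cluster CJLQ
final tree: ((C:15/2,Q:15/2):45/8,(J:7/2,L:7/2):77/8)
total length: 149/4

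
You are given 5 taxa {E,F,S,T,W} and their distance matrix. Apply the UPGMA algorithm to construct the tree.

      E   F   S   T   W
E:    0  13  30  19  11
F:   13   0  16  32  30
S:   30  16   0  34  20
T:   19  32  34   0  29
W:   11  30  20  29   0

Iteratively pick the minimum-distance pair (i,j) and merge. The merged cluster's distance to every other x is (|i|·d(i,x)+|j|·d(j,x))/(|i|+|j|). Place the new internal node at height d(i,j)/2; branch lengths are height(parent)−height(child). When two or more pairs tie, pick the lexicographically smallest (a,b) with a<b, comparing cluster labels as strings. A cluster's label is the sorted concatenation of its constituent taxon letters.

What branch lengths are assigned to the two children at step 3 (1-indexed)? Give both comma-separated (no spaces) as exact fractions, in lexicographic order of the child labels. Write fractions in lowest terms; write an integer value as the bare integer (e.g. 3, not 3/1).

49/8,29/8

1. join E+W (d=11) ⇒ EW; edges |E|=11/2, |W|=11/2
  updated: d(EW,F)=43/2, d(EW,S)=25, d(EW,T)=24
2. join F+S (d=16) ⇒ FS; edges |F|=8, |S|=8
  updated: d(EW,FS)=93/4, d(FS,T)=33
3. join EW+FS (d=93/4) ⇒ EFSW; edges |EW|=49/8, |FS|=29/8
  updated: d(EFSW,T)=57/2
4. join EFSW+T (d=57/2) ⇒ EFSTW; edges |EFSW|=21/8, |T|=57/4
final tree: (((E:11/2,W:11/2):49/8,(F:8,S:8):29/8):21/8,T:57/4)
total length: 429/8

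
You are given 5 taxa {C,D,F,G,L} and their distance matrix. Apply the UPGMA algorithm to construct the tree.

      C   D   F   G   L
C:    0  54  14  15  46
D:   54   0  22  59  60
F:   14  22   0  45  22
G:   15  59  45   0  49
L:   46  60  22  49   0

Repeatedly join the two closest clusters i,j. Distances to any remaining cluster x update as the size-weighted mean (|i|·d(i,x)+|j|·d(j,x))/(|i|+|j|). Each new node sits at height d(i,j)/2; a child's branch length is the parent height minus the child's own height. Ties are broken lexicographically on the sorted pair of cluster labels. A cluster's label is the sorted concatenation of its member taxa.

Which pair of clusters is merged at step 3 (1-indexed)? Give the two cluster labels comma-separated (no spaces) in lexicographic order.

1. join C+F (d=14) ⇒ CF; edges |C|=7, |F|=7
  updated: d(CF,D)=38, d(CF,G)=30, d(CF,L)=34
2. join CF+G (d=30) ⇒ CFG; edges |CF|=8, |G|=15
  updated: d(CFG,D)=45, d(CFG,L)=39
3. join CFG+L (d=39) ⇒ CFGL; edges |CFG|=9/2, |L|=39/2
  updated: d(CFGL,D)=195/4
4. join CFGL+D (d=195/4) ⇒ CDFGL; edges |CFGL|=39/8, |D|=195/8
final tree: ((((C:7,F:7):8,G:15):9/2,L:39/2):39/8,D:195/8)
total length: 361/4

CFG,L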